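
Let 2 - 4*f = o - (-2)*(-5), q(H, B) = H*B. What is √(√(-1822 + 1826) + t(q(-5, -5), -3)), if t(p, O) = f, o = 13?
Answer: √7/2 ≈ 1.3229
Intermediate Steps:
q(H, B) = B*H
f = -¼ (f = ½ - (13 - (-2)*(-5))/4 = ½ - (13 - 1*10)/4 = ½ - (13 - 10)/4 = ½ - ¼*3 = ½ - ¾ = -¼ ≈ -0.25000)
t(p, O) = -¼
√(√(-1822 + 1826) + t(q(-5, -5), -3)) = √(√(-1822 + 1826) - ¼) = √(√4 - ¼) = √(2 - ¼) = √(7/4) = √7/2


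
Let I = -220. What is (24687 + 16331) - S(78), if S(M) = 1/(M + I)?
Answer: 5824557/142 ≈ 41018.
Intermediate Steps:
S(M) = 1/(-220 + M) (S(M) = 1/(M - 220) = 1/(-220 + M))
(24687 + 16331) - S(78) = (24687 + 16331) - 1/(-220 + 78) = 41018 - 1/(-142) = 41018 - 1*(-1/142) = 41018 + 1/142 = 5824557/142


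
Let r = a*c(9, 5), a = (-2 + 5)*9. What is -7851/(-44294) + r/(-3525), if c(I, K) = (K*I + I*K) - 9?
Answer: -23065401/52045450 ≈ -0.44318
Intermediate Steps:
a = 27 (a = 3*9 = 27)
c(I, K) = -9 + 2*I*K (c(I, K) = (I*K + I*K) - 9 = 2*I*K - 9 = -9 + 2*I*K)
r = 2187 (r = 27*(-9 + 2*9*5) = 27*(-9 + 90) = 27*81 = 2187)
-7851/(-44294) + r/(-3525) = -7851/(-44294) + 2187/(-3525) = -7851*(-1/44294) + 2187*(-1/3525) = 7851/44294 - 729/1175 = -23065401/52045450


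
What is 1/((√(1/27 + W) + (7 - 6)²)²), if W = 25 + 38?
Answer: 81/(9 + √5106)² ≈ 0.012513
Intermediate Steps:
W = 63
1/((√(1/27 + W) + (7 - 6)²)²) = 1/((√(1/27 + 63) + (7 - 6)²)²) = 1/((√(1/27 + 63) + 1²)²) = 1/((√(1702/27) + 1)²) = 1/((√5106/9 + 1)²) = 1/((1 + √5106/9)²) = (1 + √5106/9)⁻²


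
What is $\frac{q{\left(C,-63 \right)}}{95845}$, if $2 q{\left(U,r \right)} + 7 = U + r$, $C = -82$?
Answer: $- \frac{76}{95845} \approx -0.00079295$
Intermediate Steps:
$q{\left(U,r \right)} = - \frac{7}{2} + \frac{U}{2} + \frac{r}{2}$ ($q{\left(U,r \right)} = - \frac{7}{2} + \frac{U + r}{2} = - \frac{7}{2} + \left(\frac{U}{2} + \frac{r}{2}\right) = - \frac{7}{2} + \frac{U}{2} + \frac{r}{2}$)
$\frac{q{\left(C,-63 \right)}}{95845} = \frac{- \frac{7}{2} + \frac{1}{2} \left(-82\right) + \frac{1}{2} \left(-63\right)}{95845} = \left(- \frac{7}{2} - 41 - \frac{63}{2}\right) \frac{1}{95845} = \left(-76\right) \frac{1}{95845} = - \frac{76}{95845}$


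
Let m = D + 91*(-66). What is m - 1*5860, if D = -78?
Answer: -11944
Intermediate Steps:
m = -6084 (m = -78 + 91*(-66) = -78 - 6006 = -6084)
m - 1*5860 = -6084 - 1*5860 = -6084 - 5860 = -11944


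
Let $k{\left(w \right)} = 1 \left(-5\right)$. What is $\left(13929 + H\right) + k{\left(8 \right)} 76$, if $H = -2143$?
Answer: $11406$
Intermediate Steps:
$k{\left(w \right)} = -5$
$\left(13929 + H\right) + k{\left(8 \right)} 76 = \left(13929 - 2143\right) - 380 = 11786 - 380 = 11406$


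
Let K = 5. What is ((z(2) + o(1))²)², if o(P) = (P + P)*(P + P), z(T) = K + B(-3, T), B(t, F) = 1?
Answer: 10000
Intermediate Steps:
z(T) = 6 (z(T) = 5 + 1 = 6)
o(P) = 4*P² (o(P) = (2*P)*(2*P) = 4*P²)
((z(2) + o(1))²)² = ((6 + 4*1²)²)² = ((6 + 4*1)²)² = ((6 + 4)²)² = (10²)² = 100² = 10000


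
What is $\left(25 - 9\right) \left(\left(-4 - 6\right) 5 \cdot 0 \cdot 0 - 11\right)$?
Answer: $-176$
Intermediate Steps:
$\left(25 - 9\right) \left(\left(-4 - 6\right) 5 \cdot 0 \cdot 0 - 11\right) = 16 \left(\left(-4 - 6\right) 5 \cdot 0 \cdot 0 - 11\right) = 16 \left(\left(-10\right) 5 \cdot 0 \cdot 0 - 11\right) = 16 \left(\left(-50\right) 0 \cdot 0 - 11\right) = 16 \left(0 \cdot 0 - 11\right) = 16 \left(0 - 11\right) = 16 \left(-11\right) = -176$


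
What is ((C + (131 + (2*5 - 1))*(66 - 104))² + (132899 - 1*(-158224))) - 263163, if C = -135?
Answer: 29784985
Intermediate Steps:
((C + (131 + (2*5 - 1))*(66 - 104))² + (132899 - 1*(-158224))) - 263163 = ((-135 + (131 + (2*5 - 1))*(66 - 104))² + (132899 - 1*(-158224))) - 263163 = ((-135 + (131 + (10 - 1))*(-38))² + (132899 + 158224)) - 263163 = ((-135 + (131 + 9)*(-38))² + 291123) - 263163 = ((-135 + 140*(-38))² + 291123) - 263163 = ((-135 - 5320)² + 291123) - 263163 = ((-5455)² + 291123) - 263163 = (29757025 + 291123) - 263163 = 30048148 - 263163 = 29784985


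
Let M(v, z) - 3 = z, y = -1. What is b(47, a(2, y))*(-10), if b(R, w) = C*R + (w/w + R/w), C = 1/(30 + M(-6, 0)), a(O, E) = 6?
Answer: -3385/33 ≈ -102.58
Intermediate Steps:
M(v, z) = 3 + z
C = 1/33 (C = 1/(30 + (3 + 0)) = 1/(30 + 3) = 1/33 ≈ 0.030303)
b(R, w) = 1 + R/33 + R/w (b(R, w) = R/33 + (w/w + R/w) = R/33 + (1 + R/w) = 1 + R/33 + R/w)
b(47, a(2, y))*(-10) = (1 + (1/33)*47 + 47/6)*(-10) = (1 + 47/33 + 47*(⅙))*(-10) = (1 + 47/33 + 47/6)*(-10) = (677/66)*(-10) = -3385/33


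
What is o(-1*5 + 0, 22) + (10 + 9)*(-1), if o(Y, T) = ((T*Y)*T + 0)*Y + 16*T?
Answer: 12433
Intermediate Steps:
o(Y, T) = 16*T + T²*Y² (o(Y, T) = (Y*T² + 0)*Y + 16*T = (Y*T²)*Y + 16*T = T²*Y² + 16*T = 16*T + T²*Y²)
o(-1*5 + 0, 22) + (10 + 9)*(-1) = 22*(16 + 22*(-1*5 + 0)²) + (10 + 9)*(-1) = 22*(16 + 22*(-5 + 0)²) + 19*(-1) = 22*(16 + 22*(-5)²) - 19 = 22*(16 + 22*25) - 19 = 22*(16 + 550) - 19 = 22*566 - 19 = 12452 - 19 = 12433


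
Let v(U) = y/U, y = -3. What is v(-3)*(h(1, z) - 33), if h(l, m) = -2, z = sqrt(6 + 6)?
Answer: -35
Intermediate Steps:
z = 2*sqrt(3) (z = sqrt(12) = 2*sqrt(3) ≈ 3.4641)
v(U) = -3/U
v(-3)*(h(1, z) - 33) = (-3/(-3))*(-2 - 33) = -3*(-1/3)*(-35) = 1*(-35) = -35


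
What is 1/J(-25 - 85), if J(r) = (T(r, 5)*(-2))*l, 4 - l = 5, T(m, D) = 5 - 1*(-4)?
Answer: 1/18 ≈ 0.055556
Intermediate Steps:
T(m, D) = 9 (T(m, D) = 5 + 4 = 9)
l = -1 (l = 4 - 1*5 = 4 - 5 = -1)
J(r) = 18 (J(r) = (9*(-2))*(-1) = -18*(-1) = 18)
1/J(-25 - 85) = 1/18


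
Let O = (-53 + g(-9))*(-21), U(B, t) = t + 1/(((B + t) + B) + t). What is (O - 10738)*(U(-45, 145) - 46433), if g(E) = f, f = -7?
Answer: 43871761661/100 ≈ 4.3872e+8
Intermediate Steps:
g(E) = -7
U(B, t) = t + 1/(2*B + 2*t) (U(B, t) = t + 1/((t + 2*B) + t) = t + 1/(2*B + 2*t))
O = 1260 (O = (-53 - 7)*(-21) = -60*(-21) = 1260)
(O - 10738)*(U(-45, 145) - 46433) = (1260 - 10738)*((½ + 145² - 45*145)/(-45 + 145) - 46433) = -9478*((½ + 21025 - 6525)/100 - 46433) = -9478*((1/100)*(29001/2) - 46433) = -9478*(29001/200 - 46433) = -9478*(-9257599/200) = 43871761661/100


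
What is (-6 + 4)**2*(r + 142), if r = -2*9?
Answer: 496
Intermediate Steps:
r = -18
(-6 + 4)**2*(r + 142) = (-6 + 4)**2*(-18 + 142) = (-2)**2*124 = 4*124 = 496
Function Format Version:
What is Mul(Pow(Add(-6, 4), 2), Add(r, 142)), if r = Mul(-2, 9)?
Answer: 496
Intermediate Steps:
r = -18
Mul(Pow(Add(-6, 4), 2), Add(r, 142)) = Mul(Pow(Add(-6, 4), 2), Add(-18, 142)) = Mul(Pow(-2, 2), 124) = Mul(4, 124) = 496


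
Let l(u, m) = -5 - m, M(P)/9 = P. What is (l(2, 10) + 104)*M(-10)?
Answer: -8010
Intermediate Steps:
M(P) = 9*P
(l(2, 10) + 104)*M(-10) = ((-5 - 1*10) + 104)*(9*(-10)) = ((-5 - 10) + 104)*(-90) = (-15 + 104)*(-90) = 89*(-90) = -8010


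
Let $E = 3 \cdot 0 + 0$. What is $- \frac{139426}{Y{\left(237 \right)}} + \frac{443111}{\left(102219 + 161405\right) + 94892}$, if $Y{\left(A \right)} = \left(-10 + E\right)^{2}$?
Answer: $- \frac{12485535179}{8962900} \approx -1393.0$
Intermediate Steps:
$E = 0$ ($E = 0 + 0 = 0$)
$Y{\left(A \right)} = 100$ ($Y{\left(A \right)} = \left(-10 + 0\right)^{2} = \left(-10\right)^{2} = 100$)
$- \frac{139426}{Y{\left(237 \right)}} + \frac{443111}{\left(102219 + 161405\right) + 94892} = - \frac{139426}{100} + \frac{443111}{\left(102219 + 161405\right) + 94892} = \left(-139426\right) \frac{1}{100} + \frac{443111}{263624 + 94892} = - \frac{69713}{50} + \frac{443111}{358516} = - \frac{12485535179}{8962900}$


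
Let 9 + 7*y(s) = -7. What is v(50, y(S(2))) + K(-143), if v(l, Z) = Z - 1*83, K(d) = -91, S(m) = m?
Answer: -1234/7 ≈ -176.29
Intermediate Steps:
y(s) = -16/7 (y(s) = -9/7 + (1/7)*(-7) = -9/7 - 1 = -16/7)
v(l, Z) = -83 + Z (v(l, Z) = Z - 83 = -83 + Z)
v(50, y(S(2))) + K(-143) = (-83 - 16/7) - 91 = -597/7 - 91 = -1234/7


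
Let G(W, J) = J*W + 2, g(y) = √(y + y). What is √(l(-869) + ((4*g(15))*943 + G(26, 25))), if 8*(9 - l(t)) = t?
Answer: √(12314 + 60352*√30)/4 ≈ 146.39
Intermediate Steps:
l(t) = 9 - t/8
g(y) = √2*√y (g(y) = √(2*y) = √2*√y)
G(W, J) = 2 + J*W
√(l(-869) + ((4*g(15))*943 + G(26, 25))) = √((9 - ⅛*(-869)) + ((4*(√2*√15))*943 + (2 + 25*26))) = √((9 + 869/8) + ((4*√30)*943 + (2 + 650))) = √(941/8 + (3772*√30 + 652)) = √(941/8 + (652 + 3772*√30)) = √(6157/8 + 3772*√30)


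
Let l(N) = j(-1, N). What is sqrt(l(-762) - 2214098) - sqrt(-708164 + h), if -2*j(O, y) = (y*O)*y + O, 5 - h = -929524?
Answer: -sqrt(221365) + I*sqrt(7695102)/2 ≈ -470.49 + 1387.0*I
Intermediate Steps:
h = 929529 (h = 5 - 1*(-929524) = 5 + 929524 = 929529)
j(O, y) = -O/2 - O*y**2/2 (j(O, y) = -((y*O)*y + O)/2 = -((O*y)*y + O)/2 = -(O*y**2 + O)/2 = -(O + O*y**2)/2 = -O/2 - O*y**2/2)
l(N) = 1/2 + N**2/2 (l(N) = -1/2*(-1)*(1 + N**2) = 1/2 + N**2/2)
sqrt(l(-762) - 2214098) - sqrt(-708164 + h) = sqrt((1/2 + (1/2)*(-762)**2) - 2214098) - sqrt(-708164 + 929529) = sqrt((1/2 + (1/2)*580644) - 2214098) - sqrt(221365) = sqrt((1/2 + 290322) - 2214098) - sqrt(221365) = sqrt(580645/2 - 2214098) - sqrt(221365) = sqrt(-3847551/2) - sqrt(221365) = I*sqrt(7695102)/2 - sqrt(221365) = -sqrt(221365) + I*sqrt(7695102)/2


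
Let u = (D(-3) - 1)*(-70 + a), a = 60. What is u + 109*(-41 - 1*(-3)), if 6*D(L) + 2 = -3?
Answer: -12371/3 ≈ -4123.7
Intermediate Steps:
D(L) = -5/6 (D(L) = -1/3 + (1/6)*(-3) = -1/3 - 1/2 = -5/6)
u = 55/3 (u = (-5/6 - 1)*(-70 + 60) = -11/6*(-10) = 55/3 ≈ 18.333)
u + 109*(-41 - 1*(-3)) = 55/3 + 109*(-41 - 1*(-3)) = 55/3 + 109*(-41 + 3) = 55/3 + 109*(-38) = 55/3 - 4142 = -12371/3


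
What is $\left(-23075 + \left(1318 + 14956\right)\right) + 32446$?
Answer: $25645$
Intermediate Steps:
$\left(-23075 + \left(1318 + 14956\right)\right) + 32446 = \left(-23075 + 16274\right) + 32446 = -6801 + 32446 = 25645$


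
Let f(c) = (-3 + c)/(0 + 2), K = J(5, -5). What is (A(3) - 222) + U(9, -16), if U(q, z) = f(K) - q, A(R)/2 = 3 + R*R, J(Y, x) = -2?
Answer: -419/2 ≈ -209.50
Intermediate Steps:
K = -2
f(c) = -3/2 + c/2 (f(c) = (-3 + c)/2 = (-3 + c)*(½) = -3/2 + c/2)
A(R) = 6 + 2*R² (A(R) = 2*(3 + R*R) = 2*(3 + R²) = 6 + 2*R²)
U(q, z) = -5/2 - q (U(q, z) = (-3/2 + (½)*(-2)) - q = (-3/2 - 1) - q = -5/2 - q)
(A(3) - 222) + U(9, -16) = ((6 + 2*3²) - 222) + (-5/2 - 1*9) = ((6 + 2*9) - 222) + (-5/2 - 9) = ((6 + 18) - 222) - 23/2 = (24 - 222) - 23/2 = -198 - 23/2 = -419/2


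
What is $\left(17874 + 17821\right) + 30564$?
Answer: $66259$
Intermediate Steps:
$\left(17874 + 17821\right) + 30564 = 35695 + 30564 = 66259$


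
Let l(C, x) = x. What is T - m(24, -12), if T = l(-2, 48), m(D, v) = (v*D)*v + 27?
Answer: -3435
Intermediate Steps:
m(D, v) = 27 + D*v² (m(D, v) = (D*v)*v + 27 = D*v² + 27 = 27 + D*v²)
T = 48
T - m(24, -12) = 48 - (27 + 24*(-12)²) = 48 - (27 + 24*144) = 48 - (27 + 3456) = 48 - 1*3483 = 48 - 3483 = -3435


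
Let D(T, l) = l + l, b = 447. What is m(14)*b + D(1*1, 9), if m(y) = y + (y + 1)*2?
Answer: 19686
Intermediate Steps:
D(T, l) = 2*l
m(y) = 2 + 3*y (m(y) = y + (1 + y)*2 = y + (2 + 2*y) = 2 + 3*y)
m(14)*b + D(1*1, 9) = (2 + 3*14)*447 + 2*9 = (2 + 42)*447 + 18 = 44*447 + 18 = 19668 + 18 = 19686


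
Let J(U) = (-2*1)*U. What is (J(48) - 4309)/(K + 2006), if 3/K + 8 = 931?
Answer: -4065815/1851541 ≈ -2.1959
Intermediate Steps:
K = 3/923 (K = 3/(-8 + 931) = 3/923 ≈ 0.0032503)
J(U) = -2*U
(J(48) - 4309)/(K + 2006) = (-2*48 - 4309)/(3/923 + 2006) = (-96 - 4309)/(1851541/923) = -4405*923/1851541 = -4065815/1851541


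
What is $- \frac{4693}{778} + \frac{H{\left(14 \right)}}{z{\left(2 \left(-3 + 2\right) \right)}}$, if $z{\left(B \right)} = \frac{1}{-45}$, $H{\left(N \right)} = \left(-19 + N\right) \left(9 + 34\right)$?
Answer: $\frac{7522457}{778} \approx 9669.0$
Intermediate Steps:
$H{\left(N \right)} = -817 + 43 N$ ($H{\left(N \right)} = \left(-19 + N\right) 43 = -817 + 43 N$)
$z{\left(B \right)} = - \frac{1}{45}$
$- \frac{4693}{778} + \frac{H{\left(14 \right)}}{z{\left(2 \left(-3 + 2\right) \right)}} = - \frac{4693}{778} + \frac{-817 + 43 \cdot 14}{- \frac{1}{45}} = \left(-4693\right) \frac{1}{778} + \left(-817 + 602\right) \left(-45\right) = - \frac{4693}{778} - -9675 = - \frac{4693}{778} + 9675 = \frac{7522457}{778}$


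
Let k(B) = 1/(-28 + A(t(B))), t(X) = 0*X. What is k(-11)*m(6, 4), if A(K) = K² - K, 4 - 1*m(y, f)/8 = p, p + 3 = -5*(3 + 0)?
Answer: -44/7 ≈ -6.2857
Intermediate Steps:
t(X) = 0
p = -18 (p = -3 - 5*(3 + 0) = -3 - 5*3 = -3 - 15 = -18)
m(y, f) = 176 (m(y, f) = 32 - 8*(-18) = 32 + 144 = 176)
k(B) = -1/28 (k(B) = 1/(-28 + 0*(-1 + 0)) = 1/(-28 + 0*(-1)) = 1/(-28 + 0) = 1/(-28) = -1/28)
k(-11)*m(6, 4) = -1/28*176 = -44/7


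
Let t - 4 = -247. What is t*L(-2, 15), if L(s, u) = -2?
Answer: 486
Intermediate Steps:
t = -243 (t = 4 - 247 = -243)
t*L(-2, 15) = -243*(-2) = 486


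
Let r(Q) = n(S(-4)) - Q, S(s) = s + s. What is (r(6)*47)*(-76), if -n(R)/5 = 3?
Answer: 75012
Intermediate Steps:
S(s) = 2*s
n(R) = -15 (n(R) = -5*3 = -15)
r(Q) = -15 - Q
(r(6)*47)*(-76) = ((-15 - 1*6)*47)*(-76) = ((-15 - 6)*47)*(-76) = -21*47*(-76) = -987*(-76) = 75012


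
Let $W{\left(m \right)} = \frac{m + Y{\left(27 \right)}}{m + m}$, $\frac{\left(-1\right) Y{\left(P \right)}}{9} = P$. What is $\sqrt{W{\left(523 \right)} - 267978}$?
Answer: $\frac{i \sqrt{73299681142}}{523} \approx 517.67 i$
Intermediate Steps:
$Y{\left(P \right)} = - 9 P$
$W{\left(m \right)} = \frac{-243 + m}{2 m}$ ($W{\left(m \right)} = \frac{m - 243}{m + m} = \frac{m - 243}{2 m} = \left(-243 + m\right) \frac{1}{2 m} = \frac{-243 + m}{2 m}$)
$\sqrt{W{\left(523 \right)} - 267978} = \sqrt{\frac{-243 + 523}{2 \cdot 523} - 267978} = \sqrt{\frac{1}{2} \cdot \frac{1}{523} \cdot 280 - 267978} = \sqrt{\frac{140}{523} - 267978} = \sqrt{- \frac{140152354}{523}} = \frac{i \sqrt{73299681142}}{523}$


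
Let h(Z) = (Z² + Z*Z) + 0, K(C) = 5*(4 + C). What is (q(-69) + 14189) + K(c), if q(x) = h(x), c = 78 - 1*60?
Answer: 23821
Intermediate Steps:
c = 18 (c = 78 - 60 = 18)
K(C) = 20 + 5*C
h(Z) = 2*Z² (h(Z) = (Z² + Z²) + 0 = 2*Z² + 0 = 2*Z²)
q(x) = 2*x²
(q(-69) + 14189) + K(c) = (2*(-69)² + 14189) + (20 + 5*18) = (2*4761 + 14189) + (20 + 90) = (9522 + 14189) + 110 = 23711 + 110 = 23821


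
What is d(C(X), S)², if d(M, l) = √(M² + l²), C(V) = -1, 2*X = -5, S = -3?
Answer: 10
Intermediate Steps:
X = -5/2 (X = (½)*(-5) = -5/2 ≈ -2.5000)
d(C(X), S)² = (√((-1)² + (-3)²))² = (√(1 + 9))² = (√10)² = 10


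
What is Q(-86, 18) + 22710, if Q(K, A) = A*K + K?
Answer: 21076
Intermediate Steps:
Q(K, A) = K + A*K
Q(-86, 18) + 22710 = -86*(1 + 18) + 22710 = -86*19 + 22710 = -1634 + 22710 = 21076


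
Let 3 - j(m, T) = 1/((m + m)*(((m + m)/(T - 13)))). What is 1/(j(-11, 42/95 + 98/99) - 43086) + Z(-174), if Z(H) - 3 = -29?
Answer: -5098983342458/196114568863 ≈ -26.000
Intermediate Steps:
Z(H) = -26 (Z(H) = 3 - 29 = -26)
j(m, T) = 3 - (-13 + T)/(4*m**2) (j(m, T) = 3 - 1/((m + m)*((m + m)/(T - 13))) = 3 - 1/((2*m)*((2*m)/(-13 + T))) = 3 - 1/(2*m)/(2*m/(-13 + T)) = 3 - 1/(2*m)*(-13 + T)/(2*m) = 3 - (-13 + T)/(4*m**2))
1/(j(-11, 42/95 + 98/99) - 43086) + Z(-174) = 1/((1/4)*(13 - (42/95 + 98/99) + 12*(-11)**2)/(-11)**2 - 43086) - 26 = 1/((1/4)*(1/121)*(13 - (42*(1/95) + 98*(1/99)) + 12*121) - 43086) - 26 = 1/((1/4)*(1/121)*(13 - (42/95 + 98/99) + 1452) - 43086) - 26 = 1/((1/4)*(1/121)*(13 - 1*13468/9405 + 1452) - 43086) - 26 = 1/((1/4)*(1/121)*(13 - 13468/9405 + 1452) - 43086) - 26 = 1/((1/4)*(1/121)*(13764857/9405) - 43086) - 26 = 1/(13764857/4552020 - 43086) - 26 = 1/(-196114568863/4552020) - 26 = -4552020/196114568863 - 26 = -5098983342458/196114568863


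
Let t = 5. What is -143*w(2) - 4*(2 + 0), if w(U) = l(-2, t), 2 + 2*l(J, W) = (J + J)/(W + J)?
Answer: 691/3 ≈ 230.33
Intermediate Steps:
l(J, W) = -1 + J/(J + W) (l(J, W) = -1 + ((J + J)/(W + J))/2 = -1 + ((2*J)/(J + W))/2 = -1 + (2*J/(J + W))/2 = -1 + J/(J + W))
w(U) = -5/3 (w(U) = -1*5/(-2 + 5) = -1*5/3 = -1*5*⅓ = -5/3)
-143*w(2) - 4*(2 + 0) = -143*(-5/3) - 4*(2 + 0) = 715/3 - 4*2 = 715/3 - 8 = 691/3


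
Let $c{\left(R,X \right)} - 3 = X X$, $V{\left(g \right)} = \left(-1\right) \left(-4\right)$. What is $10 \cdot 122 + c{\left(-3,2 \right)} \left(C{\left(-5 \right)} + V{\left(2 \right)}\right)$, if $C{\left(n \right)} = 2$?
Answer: $1262$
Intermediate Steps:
$V{\left(g \right)} = 4$
$c{\left(R,X \right)} = 3 + X^{2}$ ($c{\left(R,X \right)} = 3 + X X = 3 + X^{2}$)
$10 \cdot 122 + c{\left(-3,2 \right)} \left(C{\left(-5 \right)} + V{\left(2 \right)}\right) = 10 \cdot 122 + \left(3 + 2^{2}\right) \left(2 + 4\right) = 1220 + \left(3 + 4\right) 6 = 1220 + 7 \cdot 6 = 1220 + 42 = 1262$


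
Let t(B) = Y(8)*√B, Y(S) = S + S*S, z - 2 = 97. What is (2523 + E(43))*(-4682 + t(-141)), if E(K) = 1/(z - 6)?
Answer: -1098584480/93 + 5631360*I*√141/31 ≈ -1.1813e+7 + 2.1571e+6*I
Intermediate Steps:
z = 99 (z = 2 + 97 = 99)
Y(S) = S + S²
E(K) = 1/93 (E(K) = 1/(99 - 6) = 1/93)
t(B) = 72*√B (t(B) = (8*(1 + 8))*√B = (8*9)*√B = 72*√B)
(2523 + E(43))*(-4682 + t(-141)) = (2523 + 1/93)*(-4682 + 72*√(-141)) = 234640*(-4682 + 72*(I*√141))/93 = 234640*(-4682 + 72*I*√141)/93 = -1098584480/93 + 5631360*I*√141/31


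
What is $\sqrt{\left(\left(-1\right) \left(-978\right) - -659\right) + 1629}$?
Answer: $\sqrt{3266} \approx 57.149$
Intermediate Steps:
$\sqrt{\left(\left(-1\right) \left(-978\right) - -659\right) + 1629} = \sqrt{\left(978 + 659\right) + 1629} = \sqrt{1637 + 1629} = \sqrt{3266}$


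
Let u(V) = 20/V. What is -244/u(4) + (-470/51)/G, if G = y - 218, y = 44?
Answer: -1081453/22185 ≈ -48.747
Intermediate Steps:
G = -174 (G = 44 - 218 = -174)
-244/u(4) + (-470/51)/G = -244/(20/4) - 470/51/(-174) = -244/(20*(1/4)) - 470*1/51*(-1/174) = -244/5 - 470/51*(-1/174) = -244*1/5 + 235/4437 = -244/5 + 235/4437 = -1081453/22185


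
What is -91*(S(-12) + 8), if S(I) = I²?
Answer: -13832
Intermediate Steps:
-91*(S(-12) + 8) = -91*((-12)² + 8) = -91*(144 + 8) = -91*152 = -13832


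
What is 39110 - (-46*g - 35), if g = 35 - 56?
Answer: 38179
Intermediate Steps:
g = -21
39110 - (-46*g - 35) = 39110 - (-46*(-21) - 35) = 39110 - (966 - 35) = 39110 - 1*931 = 39110 - 931 = 38179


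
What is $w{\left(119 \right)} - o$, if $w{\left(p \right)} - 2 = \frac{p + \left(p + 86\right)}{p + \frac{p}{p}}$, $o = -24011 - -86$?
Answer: $\frac{239297}{10} \approx 23930.0$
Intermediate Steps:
$o = -23925$ ($o = -24011 + 86 = -23925$)
$w{\left(p \right)} = 2 + \frac{86 + 2 p}{1 + p}$ ($w{\left(p \right)} = 2 + \frac{p + \left(p + 86\right)}{p + \frac{p}{p}} = 2 + \frac{p + \left(86 + p\right)}{p + 1} = 2 + \frac{86 + 2 p}{1 + p}$)
$w{\left(119 \right)} - o = \frac{4 \left(22 + 119\right)}{1 + 119} - -23925 = 4 \cdot \frac{1}{120} \cdot 141 + 23925 = \frac{47}{10} + 23925 = \frac{239297}{10}$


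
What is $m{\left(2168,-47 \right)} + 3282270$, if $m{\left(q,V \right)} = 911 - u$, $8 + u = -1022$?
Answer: $3284211$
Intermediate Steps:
$u = -1030$ ($u = -8 - 1022 = -1030$)
$m{\left(q,V \right)} = 1941$ ($m{\left(q,V \right)} = 911 - -1030 = 911 + 1030 = 1941$)
$m{\left(2168,-47 \right)} + 3282270 = 1941 + 3282270 = 3284211$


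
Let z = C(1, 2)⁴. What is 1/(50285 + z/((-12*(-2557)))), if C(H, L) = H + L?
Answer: 10228/514315007 ≈ 1.9887e-5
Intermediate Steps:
z = 81 (z = (1 + 2)⁴ = 3⁴ = 81)
1/(50285 + z/((-12*(-2557)))) = 1/(50285 + 81/((-12*(-2557)))) = 1/(50285 + 81/30684) = 1/(50285 + 81*(1/30684)) = 1/(50285 + 27/10228) = 1/(514315007/10228) = 10228/514315007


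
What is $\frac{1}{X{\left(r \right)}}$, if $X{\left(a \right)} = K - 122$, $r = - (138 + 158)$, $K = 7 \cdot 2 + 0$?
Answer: $- \frac{1}{108} \approx -0.0092593$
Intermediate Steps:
$K = 14$ ($K = 14 + 0 = 14$)
$r = -296$ ($r = \left(-1\right) 296 = -296$)
$X{\left(a \right)} = -108$ ($X{\left(a \right)} = 14 - 122 = -108$)
$\frac{1}{X{\left(r \right)}} = \frac{1}{-108} = - \frac{1}{108}$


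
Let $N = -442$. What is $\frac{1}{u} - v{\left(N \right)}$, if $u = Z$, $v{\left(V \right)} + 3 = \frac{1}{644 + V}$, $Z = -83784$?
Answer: $\frac{25344559}{8462184} \approx 2.995$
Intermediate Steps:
$v{\left(V \right)} = -3 + \frac{1}{644 + V}$
$u = -83784$
$\frac{1}{u} - v{\left(N \right)} = \frac{1}{-83784} - \frac{-1931 - -1326}{644 - 442} = - \frac{1}{83784} - \frac{-1931 + 1326}{202} = - \frac{1}{83784} - \frac{1}{202} \left(-605\right) = - \frac{1}{83784} - - \frac{605}{202} = - \frac{1}{83784} + \frac{605}{202} = \frac{25344559}{8462184}$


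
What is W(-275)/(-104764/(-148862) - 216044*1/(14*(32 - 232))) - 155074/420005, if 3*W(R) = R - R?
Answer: -155074/420005 ≈ -0.36922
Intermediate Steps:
W(R) = 0 (W(R) = (R - R)/3 = (⅓)*0 = 0)
W(-275)/(-104764/(-148862) - 216044*1/(14*(32 - 232))) - 155074/420005 = 0/(-104764/(-148862) - 216044*1/(14*(32 - 232))) - 155074/420005 = 0/(-104764*(-1/148862) - 216044/((-200*14))) - 155074*1/420005 = 0/(52382/74431 - 216044/(-2800)) - 155074/420005 = 0/(52382/74431 - 216044*(-1/2800)) - 155074/420005 = 0/(52382/74431 + 54011/700) - 155074/420005 = 0/(579537163/7443100) - 155074/420005 = 0*(7443100/579537163) - 155074/420005 = 0 - 155074/420005 = -155074/420005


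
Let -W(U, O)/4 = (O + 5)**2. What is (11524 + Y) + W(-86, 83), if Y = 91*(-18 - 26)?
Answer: -23456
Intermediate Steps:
Y = -4004 (Y = 91*(-44) = -4004)
W(U, O) = -4*(5 + O)**2 (W(U, O) = -4*(O + 5)**2 = -4*(5 + O)**2)
(11524 + Y) + W(-86, 83) = (11524 - 4004) - 4*(5 + 83)**2 = 7520 - 4*88**2 = 7520 - 4*7744 = 7520 - 30976 = -23456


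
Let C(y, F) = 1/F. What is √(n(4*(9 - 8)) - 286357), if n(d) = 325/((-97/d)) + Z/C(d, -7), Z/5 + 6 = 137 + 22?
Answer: 2*I*√686211077/97 ≈ 540.12*I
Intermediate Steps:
Z = 765 (Z = -30 + 5*(137 + 22) = -30 + 5*159 = -30 + 795 = 765)
n(d) = -5355 - 325*d/97 (n(d) = 325/((-97/d)) + 765/(1/(-7)) = 325*(-d/97) + 765/(-⅐) = -325*d/97 + 765*(-7) = -325*d/97 - 5355 = -5355 - 325*d/97)
√(n(4*(9 - 8)) - 286357) = √((-5355 - 1300*(9 - 8)/97) - 286357) = √((-5355 - 1300/97) - 286357) = √(-520735/97 - 286357) = √(-28297364/97) = 2*I*√686211077/97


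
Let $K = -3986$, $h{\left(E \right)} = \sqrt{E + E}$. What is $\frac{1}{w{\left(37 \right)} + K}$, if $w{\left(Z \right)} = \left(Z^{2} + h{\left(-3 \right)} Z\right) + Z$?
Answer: $- \frac{430}{1110769} - \frac{37 i \sqrt{6}}{6664614} \approx -0.00038712 - 1.3599 \cdot 10^{-5} i$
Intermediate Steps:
$h{\left(E \right)} = \sqrt{2} \sqrt{E}$ ($h{\left(E \right)} = \sqrt{2 E} = \sqrt{2} \sqrt{E}$)
$w{\left(Z \right)} = Z + Z^{2} + i Z \sqrt{6}$ ($w{\left(Z \right)} = \left(Z^{2} + \sqrt{2} \sqrt{-3} Z\right) + Z = \left(Z^{2} + \sqrt{2} i \sqrt{3} Z\right) + Z = \left(Z^{2} + i \sqrt{6} Z\right) + Z = \left(Z^{2} + i Z \sqrt{6}\right) + Z = Z + Z^{2} + i Z \sqrt{6}$)
$\frac{1}{w{\left(37 \right)} + K} = \frac{1}{37 \left(1 + 37 + i \sqrt{6}\right) - 3986} = \frac{1}{37 \left(38 + i \sqrt{6}\right) - 3986} = \frac{1}{\left(1406 + 37 i \sqrt{6}\right) - 3986} = \frac{1}{-2580 + 37 i \sqrt{6}}$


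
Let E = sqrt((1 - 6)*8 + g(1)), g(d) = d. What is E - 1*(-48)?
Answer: 48 + I*sqrt(39) ≈ 48.0 + 6.245*I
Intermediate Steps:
E = I*sqrt(39) (E = sqrt((1 - 6)*8 + 1) = sqrt(-5*8 + 1) = sqrt(-40 + 1) = sqrt(-39) = I*sqrt(39) ≈ 6.245*I)
E - 1*(-48) = I*sqrt(39) - 1*(-48) = I*sqrt(39) + 48 = 48 + I*sqrt(39)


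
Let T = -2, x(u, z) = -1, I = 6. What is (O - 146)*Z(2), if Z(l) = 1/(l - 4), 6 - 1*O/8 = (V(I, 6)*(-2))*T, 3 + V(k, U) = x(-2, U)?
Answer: -15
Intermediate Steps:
V(k, U) = -4 (V(k, U) = -3 - 1 = -4)
O = 176 (O = 48 - 8*(-4*(-2))*(-2) = 48 - 64*(-2) = 48 - 8*(-16) = 48 + 128 = 176)
Z(l) = 1/(-4 + l)
(O - 146)*Z(2) = (176 - 146)/(-4 + 2) = 30/(-2) = 30*(-½) = -15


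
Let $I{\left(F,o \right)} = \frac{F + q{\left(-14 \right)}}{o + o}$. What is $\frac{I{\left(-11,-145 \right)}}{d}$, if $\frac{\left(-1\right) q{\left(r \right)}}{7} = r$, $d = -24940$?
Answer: $\frac{3}{249400} \approx 1.2029 \cdot 10^{-5}$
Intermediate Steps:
$q{\left(r \right)} = - 7 r$
$I{\left(F,o \right)} = \frac{98 + F}{2 o}$ ($I{\left(F,o \right)} = \frac{F - -98}{o + o} = \frac{F + 98}{2 o} = \left(98 + F\right) \frac{1}{2 o} = \frac{98 + F}{2 o}$)
$\frac{I{\left(-11,-145 \right)}}{d} = \frac{\frac{1}{2} \frac{1}{-145} \left(98 - 11\right)}{-24940} = \frac{1}{2} \left(- \frac{1}{145}\right) 87 \left(- \frac{1}{24940}\right) = \left(- \frac{3}{10}\right) \left(- \frac{1}{24940}\right) = \frac{3}{249400}$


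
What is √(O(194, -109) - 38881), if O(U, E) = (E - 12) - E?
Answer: I*√38893 ≈ 197.21*I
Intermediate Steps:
O(U, E) = -12 (O(U, E) = (-12 + E) - E = -12)
√(O(194, -109) - 38881) = √(-12 - 38881) = √(-38893) = I*√38893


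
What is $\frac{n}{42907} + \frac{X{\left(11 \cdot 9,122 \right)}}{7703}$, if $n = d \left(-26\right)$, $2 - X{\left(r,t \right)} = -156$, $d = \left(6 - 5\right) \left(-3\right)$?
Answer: $\frac{7380140}{330512621} \approx 0.022329$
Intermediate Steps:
$d = -3$ ($d = 1 \left(-3\right) = -3$)
$X{\left(r,t \right)} = 158$ ($X{\left(r,t \right)} = 2 - -156 = 2 + 156 = 158$)
$n = 78$ ($n = \left(-3\right) \left(-26\right) = 78$)
$\frac{n}{42907} + \frac{X{\left(11 \cdot 9,122 \right)}}{7703} = \frac{78}{42907} + \frac{158}{7703} = \frac{7380140}{330512621}$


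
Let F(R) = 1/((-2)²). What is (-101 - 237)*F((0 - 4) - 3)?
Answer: -169/2 ≈ -84.500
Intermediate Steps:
F(R) = ¼ (F(R) = 1/4 = ¼)
(-101 - 237)*F((0 - 4) - 3) = (-101 - 237)*(¼) = -338*¼ = -169/2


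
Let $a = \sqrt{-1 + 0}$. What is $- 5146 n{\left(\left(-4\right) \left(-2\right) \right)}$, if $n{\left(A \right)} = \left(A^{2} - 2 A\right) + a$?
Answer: $-247008 - 5146 i \approx -2.4701 \cdot 10^{5} - 5146.0 i$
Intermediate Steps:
$a = i$ ($a = \sqrt{-1} = i \approx 1.0 i$)
$n{\left(A \right)} = i + A^{2} - 2 A$ ($n{\left(A \right)} = \left(A^{2} - 2 A\right) + i = i + A^{2} - 2 A$)
$- 5146 n{\left(\left(-4\right) \left(-2\right) \right)} = - 5146 \left(i + \left(\left(-4\right) \left(-2\right)\right)^{2} - 2 \left(\left(-4\right) \left(-2\right)\right)\right) = - 5146 \left(i + 8^{2} - 16\right) = - 5146 \left(i + 64 - 16\right) = - 5146 \left(48 + i\right) = -247008 - 5146 i$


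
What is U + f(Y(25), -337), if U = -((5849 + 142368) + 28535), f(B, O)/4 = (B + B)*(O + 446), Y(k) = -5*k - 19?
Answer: -302320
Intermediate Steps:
Y(k) = -19 - 5*k
f(B, O) = 8*B*(446 + O) (f(B, O) = 4*((B + B)*(O + 446)) = 4*((2*B)*(446 + O)) = 4*(2*B*(446 + O)) = 8*B*(446 + O))
U = -176752 (U = -(148217 + 28535) = -1*176752 = -176752)
U + f(Y(25), -337) = -176752 + 8*(-19 - 5*25)*(446 - 337) = -176752 + 8*(-19 - 125)*109 = -176752 + 8*(-144)*109 = -176752 - 125568 = -302320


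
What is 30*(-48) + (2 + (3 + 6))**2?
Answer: -1319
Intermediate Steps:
30*(-48) + (2 + (3 + 6))**2 = -1440 + (2 + 9)**2 = -1440 + 11**2 = -1440 + 121 = -1319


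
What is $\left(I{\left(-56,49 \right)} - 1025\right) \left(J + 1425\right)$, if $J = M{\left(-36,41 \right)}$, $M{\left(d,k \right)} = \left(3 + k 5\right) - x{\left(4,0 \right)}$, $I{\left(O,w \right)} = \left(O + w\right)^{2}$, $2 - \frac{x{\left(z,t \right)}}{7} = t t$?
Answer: $-1580144$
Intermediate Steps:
$x{\left(z,t \right)} = 14 - 7 t^{2}$ ($x{\left(z,t \right)} = 14 - 7 t t = 14 - 7 t^{2}$)
$M{\left(d,k \right)} = -11 + 5 k$ ($M{\left(d,k \right)} = \left(3 + k 5\right) - \left(14 - 7 \cdot 0^{2}\right) = \left(3 + 5 k\right) - \left(14 - 0\right) = \left(3 + 5 k\right) - \left(14 + 0\right) = \left(3 + 5 k\right) - 14 = -11 + 5 k$)
$J = 194$ ($J = -11 + 5 \cdot 41 = -11 + 205 = 194$)
$\left(I{\left(-56,49 \right)} - 1025\right) \left(J + 1425\right) = \left(\left(-56 + 49\right)^{2} - 1025\right) \left(194 + 1425\right) = \left(\left(-7\right)^{2} - 1025\right) 1619 = \left(49 - 1025\right) 1619 = \left(-976\right) 1619 = -1580144$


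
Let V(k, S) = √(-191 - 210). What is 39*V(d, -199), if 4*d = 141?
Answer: 39*I*√401 ≈ 780.97*I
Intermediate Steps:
d = 141/4 (d = (¼)*141 = 141/4 ≈ 35.250)
V(k, S) = I*√401 (V(k, S) = √(-401) = I*√401)
39*V(d, -199) = 39*(I*√401) = 39*I*√401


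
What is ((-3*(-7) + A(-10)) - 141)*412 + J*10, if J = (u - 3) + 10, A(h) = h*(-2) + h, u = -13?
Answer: -45380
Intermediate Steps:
A(h) = -h (A(h) = -2*h + h = -h)
J = -6 (J = (-13 - 3) + 10 = -16 + 10 = -6)
((-3*(-7) + A(-10)) - 141)*412 + J*10 = ((-3*(-7) - 1*(-10)) - 141)*412 - 6*10 = ((21 + 10) - 141)*412 - 60 = (31 - 141)*412 - 60 = -110*412 - 60 = -45320 - 60 = -45380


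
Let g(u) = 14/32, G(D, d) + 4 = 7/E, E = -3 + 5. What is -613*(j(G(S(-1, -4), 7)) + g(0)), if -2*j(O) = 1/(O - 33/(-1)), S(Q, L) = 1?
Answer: -269107/1040 ≈ -258.76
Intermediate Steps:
E = 2
G(D, d) = -½ (G(D, d) = -4 + 7/2 = -½)
g(u) = 7/16 (g(u) = 14*(1/32) = 7/16)
j(O) = -1/(2*(33 + O)) (j(O) = -1/(2*(O - 33/(-1))) = -1/(2*(O - 33*(-1))) = -1/(2*(O + 33)) = -1/(2*(33 + O)))
-613*(j(G(S(-1, -4), 7)) + g(0)) = -613*(-1/(66 + 2*(-½)) + 7/16) = -613*(-1/(66 - 1) + 7/16) = -613*(-1/65 + 7/16) = -613*439/1040 = -269107/1040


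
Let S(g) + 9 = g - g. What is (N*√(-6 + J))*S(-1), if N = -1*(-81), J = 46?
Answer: -1458*√10 ≈ -4610.6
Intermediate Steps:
N = 81
S(g) = -9 (S(g) = -9 + (g - g) = -9 + 0 = -9)
(N*√(-6 + J))*S(-1) = (81*√(-6 + 46))*(-9) = (81*√40)*(-9) = (81*(2*√10))*(-9) = (162*√10)*(-9) = -1458*√10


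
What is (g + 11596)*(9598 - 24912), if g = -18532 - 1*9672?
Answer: 254334912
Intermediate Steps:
g = -28204 (g = -18532 - 9672 = -28204)
(g + 11596)*(9598 - 24912) = (-28204 + 11596)*(9598 - 24912) = -16608*(-15314) = 254334912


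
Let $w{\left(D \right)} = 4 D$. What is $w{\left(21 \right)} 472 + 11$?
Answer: $39659$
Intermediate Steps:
$w{\left(21 \right)} 472 + 11 = 4 \cdot 21 \cdot 472 + 11 = 84 \cdot 472 + 11 = 39648 + 11 = 39659$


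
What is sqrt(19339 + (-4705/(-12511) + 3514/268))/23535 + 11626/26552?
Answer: 5813/13276 + sqrt(54391426868481942)/39455815590 ≈ 0.44377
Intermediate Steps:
sqrt(19339 + (-4705/(-12511) + 3514/268))/23535 + 11626/26552 = sqrt(19339 + (-4705*(-1/12511) + 3514*(1/268)))*(1/23535) + 11626*(1/26552) = sqrt(19339 + (4705/12511 + 1757/134))*(1/23535) + 5813/13276 = sqrt(19339 + 22612297/1676474)*(1/23535) + 5813/13276 = sqrt(32443942983/1676474)*(1/23535) + 5813/13276 = (sqrt(54391426868481942)/1676474)*(1/23535) + 5813/13276 = sqrt(54391426868481942)/39455815590 + 5813/13276 = 5813/13276 + sqrt(54391426868481942)/39455815590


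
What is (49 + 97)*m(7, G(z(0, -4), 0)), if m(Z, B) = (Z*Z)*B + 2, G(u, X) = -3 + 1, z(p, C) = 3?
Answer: -14016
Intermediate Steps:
G(u, X) = -2
m(Z, B) = 2 + B*Z² (m(Z, B) = Z²*B + 2 = B*Z² + 2 = 2 + B*Z²)
(49 + 97)*m(7, G(z(0, -4), 0)) = (49 + 97)*(2 - 2*7²) = 146*(2 - 2*49) = 146*(2 - 98) = 146*(-96) = -14016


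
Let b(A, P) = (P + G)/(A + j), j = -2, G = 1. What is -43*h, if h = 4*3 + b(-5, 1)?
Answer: -3526/7 ≈ -503.71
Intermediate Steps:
b(A, P) = (1 + P)/(-2 + A) (b(A, P) = (P + 1)/(A - 2) = (1 + P)/(-2 + A))
h = 82/7 (h = 4*3 + (1 + 1)/(-2 - 5) = 12 + 2/(-7) = 12 - ⅐*2 = 12 - 2/7 = 82/7 ≈ 11.714)
-43*h = -43*82/7 = -3526/7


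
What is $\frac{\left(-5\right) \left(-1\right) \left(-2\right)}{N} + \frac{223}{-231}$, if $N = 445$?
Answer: $- \frac{20309}{20559} \approx -0.98784$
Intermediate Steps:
$\frac{\left(-5\right) \left(-1\right) \left(-2\right)}{N} + \frac{223}{-231} = \frac{\left(-5\right) \left(-1\right) \left(-2\right)}{445} + \frac{223}{-231} = 5 \left(-2\right) \frac{1}{445} + 223 \left(- \frac{1}{231}\right) = \left(-10\right) \frac{1}{445} - \frac{223}{231} = - \frac{2}{89} - \frac{223}{231} = - \frac{20309}{20559}$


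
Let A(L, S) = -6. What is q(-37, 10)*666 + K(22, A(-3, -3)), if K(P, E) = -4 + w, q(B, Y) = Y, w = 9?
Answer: 6665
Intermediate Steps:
K(P, E) = 5 (K(P, E) = -4 + 9 = 5)
q(-37, 10)*666 + K(22, A(-3, -3)) = 10*666 + 5 = 6660 + 5 = 6665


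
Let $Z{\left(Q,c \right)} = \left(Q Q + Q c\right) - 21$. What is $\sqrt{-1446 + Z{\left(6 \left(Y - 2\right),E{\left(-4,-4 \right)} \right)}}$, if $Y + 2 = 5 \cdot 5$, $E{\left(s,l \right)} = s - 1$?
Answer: $3 \sqrt{1531} \approx 117.38$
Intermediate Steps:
$E{\left(s,l \right)} = -1 + s$
$Y = 23$ ($Y = -2 + 5 \cdot 5 = -2 + 25 = 23$)
$Z{\left(Q,c \right)} = -21 + Q^{2} + Q c$ ($Z{\left(Q,c \right)} = \left(Q^{2} + Q c\right) - 21 = -21 + Q^{2} + Q c$)
$\sqrt{-1446 + Z{\left(6 \left(Y - 2\right),E{\left(-4,-4 \right)} \right)}} = \sqrt{-1446 + \left(-21 + \left(6 \left(23 - 2\right)\right)^{2} + 6 \left(23 - 2\right) \left(-1 - 4\right)\right)} = \sqrt{-1446 + \left(-21 + \left(6 \cdot 21\right)^{2} + 6 \cdot 21 \left(-5\right)\right)} = \sqrt{-1446 + \left(-21 + 126^{2} + 126 \left(-5\right)\right)} = \sqrt{-1446 - -15225} = \sqrt{-1446 + 15225} = \sqrt{13779} = 3 \sqrt{1531}$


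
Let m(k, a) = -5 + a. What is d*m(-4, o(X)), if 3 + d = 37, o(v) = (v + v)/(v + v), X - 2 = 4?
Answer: -136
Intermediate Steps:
X = 6 (X = 2 + 4 = 6)
o(v) = 1 (o(v) = (2*v)/((2*v)) = (2*v)*(1/(2*v)) = 1)
d = 34 (d = -3 + 37 = 34)
d*m(-4, o(X)) = 34*(-5 + 1) = 34*(-4) = -136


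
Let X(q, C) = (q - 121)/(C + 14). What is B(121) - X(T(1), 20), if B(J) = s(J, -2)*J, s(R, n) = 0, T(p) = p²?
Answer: 60/17 ≈ 3.5294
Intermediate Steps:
X(q, C) = (-121 + q)/(14 + C)
B(J) = 0 (B(J) = 0*J = 0)
B(121) - X(T(1), 20) = 0 - (-121 + 1²)/(14 + 20) = 0 - (-121 + 1)/34 = 0 - (-120)/34 = 0 - 1*(-60/17) = 0 + 60/17 = 60/17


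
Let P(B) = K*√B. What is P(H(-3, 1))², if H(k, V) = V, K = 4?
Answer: 16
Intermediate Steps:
P(B) = 4*√B
P(H(-3, 1))² = (4*√1)² = (4*1)² = 4² = 16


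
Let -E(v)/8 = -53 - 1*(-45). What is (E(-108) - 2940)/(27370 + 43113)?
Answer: -2876/70483 ≈ -0.040804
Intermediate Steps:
E(v) = 64 (E(v) = -8*(-53 - 1*(-45)) = -8*(-53 + 45) = -8*(-8) = 64)
(E(-108) - 2940)/(27370 + 43113) = (64 - 2940)/(27370 + 43113) = -2876/70483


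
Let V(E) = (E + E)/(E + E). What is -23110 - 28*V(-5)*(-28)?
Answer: -22326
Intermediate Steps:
V(E) = 1 (V(E) = (2*E)/((2*E)) = (2*E)*(1/(2*E)) = 1)
-23110 - 28*V(-5)*(-28) = -23110 - 28*1*(-28) = -23110 - 28*(-28) = -23110 - 1*(-784) = -23110 + 784 = -22326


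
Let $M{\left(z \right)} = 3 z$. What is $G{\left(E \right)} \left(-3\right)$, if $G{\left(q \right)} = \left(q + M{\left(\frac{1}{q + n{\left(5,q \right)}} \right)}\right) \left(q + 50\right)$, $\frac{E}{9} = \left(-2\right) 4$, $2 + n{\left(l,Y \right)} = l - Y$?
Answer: $-4686$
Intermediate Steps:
$n{\left(l,Y \right)} = -2 + l - Y$ ($n{\left(l,Y \right)} = -2 - \left(Y - l\right) = -2 + l - Y$)
$E = -72$ ($E = 9 \left(\left(-2\right) 4\right) = 9 \left(-8\right) = -72$)
$G{\left(q \right)} = \left(1 + q\right) \left(50 + q\right)$ ($G{\left(q \right)} = \left(q + \frac{3}{q - \left(-3 + q\right)}\right) \left(q + 50\right) = \left(q + \frac{3}{q - \left(-3 + q\right)}\right) \left(50 + q\right) = \left(q + \frac{3}{3}\right) \left(50 + q\right) = \left(q + 3 \cdot \frac{1}{3}\right) \left(50 + q\right) = \left(q + 1\right) \left(50 + q\right) = \left(1 + q\right) \left(50 + q\right)$)
$G{\left(E \right)} \left(-3\right) = \left(50 + \left(-72\right)^{2} + 51 \left(-72\right)\right) \left(-3\right) = \left(50 + 5184 - 3672\right) \left(-3\right) = 1562 \left(-3\right) = -4686$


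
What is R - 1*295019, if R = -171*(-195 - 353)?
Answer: -201311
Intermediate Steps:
R = 93708 (R = -171*(-548) = 93708)
R - 1*295019 = 93708 - 1*295019 = 93708 - 295019 = -201311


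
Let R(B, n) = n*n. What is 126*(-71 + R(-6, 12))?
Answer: 9198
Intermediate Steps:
R(B, n) = n²
126*(-71 + R(-6, 12)) = 126*(-71 + 12²) = 126*(-71 + 144) = 126*73 = 9198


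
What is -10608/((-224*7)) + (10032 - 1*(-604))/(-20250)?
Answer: 6191711/992250 ≈ 6.2401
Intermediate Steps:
-10608/((-224*7)) + (10032 - 1*(-604))/(-20250) = -10608/(-1568) + (10032 + 604)*(-1/20250) = -10608*(-1/1568) + 10636*(-1/20250) = 663/98 - 5318/10125 = 6191711/992250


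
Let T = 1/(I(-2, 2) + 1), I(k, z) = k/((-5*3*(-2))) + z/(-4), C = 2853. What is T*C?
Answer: 85590/13 ≈ 6583.8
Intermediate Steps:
I(k, z) = -z/4 + k/30 (I(k, z) = k/((-15*(-2))) + z*(-¼) = k/30 - z/4 = -z/4 + k/30)
T = 30/13 (T = 1/((-¼*2 + (1/30)*(-2)) + 1) = 1/((-½ - 1/15) + 1) = 1/(-17/30 + 1) = 1/(13/30) = 30/13 ≈ 2.3077)
T*C = (30/13)*2853 = 85590/13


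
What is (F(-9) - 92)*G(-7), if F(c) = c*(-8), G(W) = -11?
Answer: 220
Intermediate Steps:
F(c) = -8*c
(F(-9) - 92)*G(-7) = (-8*(-9) - 92)*(-11) = (72 - 92)*(-11) = -20*(-11) = 220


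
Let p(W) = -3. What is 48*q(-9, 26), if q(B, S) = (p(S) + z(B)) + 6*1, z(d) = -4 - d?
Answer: 384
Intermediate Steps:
q(B, S) = -1 - B (q(B, S) = (-3 + (-4 - B)) + 6*1 = (-7 - B) + 6 = -1 - B)
48*q(-9, 26) = 48*(-1 - 1*(-9)) = 48*(-1 + 9) = 48*8 = 384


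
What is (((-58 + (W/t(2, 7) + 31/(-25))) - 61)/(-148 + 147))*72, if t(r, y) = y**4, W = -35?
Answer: 74245176/8575 ≈ 8658.3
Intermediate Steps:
(((-58 + (W/t(2, 7) + 31/(-25))) - 61)/(-148 + 147))*72 = (((-58 + (-35/(7**4) + 31/(-25))) - 61)/(-148 + 147))*72 = (((-58 + (-35/2401 + 31*(-1/25))) - 61)/(-1))*72 = -((-58 + (-35*1/2401 - 31/25)) - 61)*72 = -((-58 + (-5/343 - 31/25)) - 61)*72 = -((-58 - 10758/8575) - 61)*72 = -(-508108/8575 - 61)*72 = -1*(-1031183/8575)*72 = (1031183/8575)*72 = 74245176/8575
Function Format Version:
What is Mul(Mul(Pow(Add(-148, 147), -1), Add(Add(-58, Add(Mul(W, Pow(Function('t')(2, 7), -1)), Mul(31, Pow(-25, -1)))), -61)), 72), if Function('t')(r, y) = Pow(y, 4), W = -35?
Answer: Rational(74245176, 8575) ≈ 8658.3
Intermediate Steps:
Mul(Mul(Pow(Add(-148, 147), -1), Add(Add(-58, Add(Mul(W, Pow(Function('t')(2, 7), -1)), Mul(31, Pow(-25, -1)))), -61)), 72) = Mul(Mul(Pow(Add(-148, 147), -1), Add(Add(-58, Add(Mul(-35, Pow(Pow(7, 4), -1)), Mul(31, Pow(-25, -1)))), -61)), 72) = Mul(Mul(Pow(-1, -1), Add(Add(-58, Add(Mul(-35, Pow(2401, -1)), Mul(31, Rational(-1, 25)))), -61)), 72) = Mul(Mul(-1, Add(Add(-58, Add(Mul(-35, Rational(1, 2401)), Rational(-31, 25))), -61)), 72) = Mul(Mul(-1, Add(Add(-58, Add(Rational(-5, 343), Rational(-31, 25))), -61)), 72) = Mul(Mul(-1, Add(Add(-58, Rational(-10758, 8575)), -61)), 72) = Mul(Mul(-1, Add(Rational(-508108, 8575), -61)), 72) = Mul(Mul(-1, Rational(-1031183, 8575)), 72) = Mul(Rational(1031183, 8575), 72) = Rational(74245176, 8575)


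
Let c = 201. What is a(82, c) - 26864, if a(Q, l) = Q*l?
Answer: -10382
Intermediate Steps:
a(82, c) - 26864 = 82*201 - 26864 = 16482 - 26864 = -10382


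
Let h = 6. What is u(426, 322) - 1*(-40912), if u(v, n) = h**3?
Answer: 41128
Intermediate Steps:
u(v, n) = 216 (u(v, n) = 6**3 = 216)
u(426, 322) - 1*(-40912) = 216 - 1*(-40912) = 216 + 40912 = 41128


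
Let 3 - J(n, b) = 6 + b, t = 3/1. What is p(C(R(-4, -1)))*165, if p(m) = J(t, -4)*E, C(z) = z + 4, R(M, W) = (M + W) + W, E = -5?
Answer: -825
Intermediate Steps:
R(M, W) = M + 2*W
t = 3 (t = 3*1 = 3)
C(z) = 4 + z
J(n, b) = -3 - b (J(n, b) = 3 - (6 + b) = 3 + (-6 - b) = -3 - b)
p(m) = -5 (p(m) = (-3 - 1*(-4))*(-5) = (-3 + 4)*(-5) = 1*(-5) = -5)
p(C(R(-4, -1)))*165 = -5*165 = -825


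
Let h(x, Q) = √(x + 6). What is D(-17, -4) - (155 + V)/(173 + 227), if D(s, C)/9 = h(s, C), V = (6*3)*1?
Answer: -173/400 + 9*I*√11 ≈ -0.4325 + 29.85*I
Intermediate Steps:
V = 18 (V = 18*1 = 18)
h(x, Q) = √(6 + x)
D(s, C) = 9*√(6 + s)
D(-17, -4) - (155 + V)/(173 + 227) = 9*√(6 - 17) - (155 + 18)/(173 + 227) = 9*√(-11) - 173/400 = 9*(I*√11) - 173/400 = 9*I*√11 - 1*173/400 = 9*I*√11 - 173/400 = -173/400 + 9*I*√11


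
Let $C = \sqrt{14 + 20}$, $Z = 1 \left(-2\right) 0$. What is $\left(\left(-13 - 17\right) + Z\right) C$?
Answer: $- 30 \sqrt{34} \approx -174.93$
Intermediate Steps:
$Z = 0$ ($Z = \left(-2\right) 0 = 0$)
$C = \sqrt{34} \approx 5.8309$
$\left(\left(-13 - 17\right) + Z\right) C = \left(\left(-13 - 17\right) + 0\right) \sqrt{34} = \left(-30 + 0\right) \sqrt{34} = - 30 \sqrt{34}$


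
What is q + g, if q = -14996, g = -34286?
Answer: -49282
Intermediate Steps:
q + g = -14996 - 34286 = -49282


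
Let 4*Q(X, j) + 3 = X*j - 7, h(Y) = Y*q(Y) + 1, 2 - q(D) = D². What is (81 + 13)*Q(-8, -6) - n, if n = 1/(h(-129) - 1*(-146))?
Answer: 1916894153/2146578 ≈ 893.00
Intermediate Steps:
q(D) = 2 - D²
h(Y) = 1 + Y*(2 - Y²) (h(Y) = Y*(2 - Y²) + 1 = 1 + Y*(2 - Y²))
n = 1/2146578 (n = 1/((1 - 1*(-129)*(-2 + (-129)²)) - 1*(-146)) = 1/((1 - 1*(-129)*(-2 + 16641)) + 146) = 1/((1 - 1*(-129)*16639) + 146) = 1/((1 + 2146431) + 146) = 1/(2146432 + 146) = 1/2146578 ≈ 4.6586e-7)
Q(X, j) = -5/2 + X*j/4 (Q(X, j) = -¾ + (X*j - 7)/4 = -¾ + (-7 + X*j)/4 = -¾ + (-7/4 + X*j/4) = -5/2 + X*j/4)
(81 + 13)*Q(-8, -6) - n = (81 + 13)*(-5/2 + (¼)*(-8)*(-6)) - 1*1/2146578 = 94*(-5/2 + 12) - 1/2146578 = 94*(19/2) - 1/2146578 = 893 - 1/2146578 = 1916894153/2146578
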